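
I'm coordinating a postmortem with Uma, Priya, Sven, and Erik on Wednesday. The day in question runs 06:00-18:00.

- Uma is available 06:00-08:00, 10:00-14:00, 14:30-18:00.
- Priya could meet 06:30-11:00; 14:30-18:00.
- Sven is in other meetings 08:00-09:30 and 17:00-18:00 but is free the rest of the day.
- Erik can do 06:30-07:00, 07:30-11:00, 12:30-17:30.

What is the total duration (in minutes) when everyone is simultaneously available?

270

Uma free: 06:00-08:00, 10:00-14:00, 14:30-18:00.
Priya free: 06:30-11:00, 14:30-18:00.
Sven free: 06:00-08:00, 09:30-17:00 (invert busy blocks within the working day).
Erik free: 06:30-07:00, 07:30-11:00, 12:30-17:30.
Uma ∩ Priya: 06:30-08:00, 10:00-11:00, 14:30-18:00.
Uma ∩ Priya ∩ Sven: 06:30-08:00, 10:00-11:00, 14:30-17:00.
Uma ∩ Priya ∩ Sven ∩ Erik: 06:30-07:00, 07:30-08:00, 10:00-11:00, 14:30-17:00.
Summing the common windows: 30 + 30 + 60 + 150 = 270 minutes.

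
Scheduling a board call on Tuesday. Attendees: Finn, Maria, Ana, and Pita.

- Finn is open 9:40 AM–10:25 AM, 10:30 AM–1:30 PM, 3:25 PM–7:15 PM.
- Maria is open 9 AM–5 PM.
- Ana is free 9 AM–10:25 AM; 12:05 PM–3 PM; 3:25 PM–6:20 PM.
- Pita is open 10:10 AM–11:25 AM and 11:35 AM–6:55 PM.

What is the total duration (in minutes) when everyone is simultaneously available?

195

Finn ∩ Maria: 09:40-10:25, 10:30-13:30, 15:25-17:00.
Finn ∩ Maria ∩ Ana: 09:40-10:25, 12:05-13:30, 15:25-17:00.
Finn ∩ Maria ∩ Ana ∩ Pita: 10:10-10:25, 12:05-13:30, 15:25-17:00.
Summing the common windows: 15 + 85 + 95 = 195 minutes.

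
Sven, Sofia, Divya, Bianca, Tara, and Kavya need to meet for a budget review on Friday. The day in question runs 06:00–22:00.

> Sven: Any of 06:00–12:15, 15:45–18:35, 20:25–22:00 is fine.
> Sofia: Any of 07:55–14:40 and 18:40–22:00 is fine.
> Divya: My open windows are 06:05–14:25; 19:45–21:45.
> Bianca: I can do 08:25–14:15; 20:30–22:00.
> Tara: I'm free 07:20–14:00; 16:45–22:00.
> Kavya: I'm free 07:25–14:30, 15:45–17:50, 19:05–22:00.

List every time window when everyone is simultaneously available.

08:25-12:15, 20:30-21:45

Sven ∩ Sofia: 07:55-12:15, 20:25-22:00.
Sven ∩ Sofia ∩ Divya: 07:55-12:15, 20:25-21:45.
Sven ∩ Sofia ∩ Divya ∩ Bianca: 08:25-12:15, 20:30-21:45.
Sven ∩ Sofia ∩ Divya ∩ Bianca ∩ Tara: 08:25-12:15, 20:30-21:45.
Sven ∩ Sofia ∩ Divya ∩ Bianca ∩ Tara ∩ Kavya: 08:25-12:15, 20:30-21:45.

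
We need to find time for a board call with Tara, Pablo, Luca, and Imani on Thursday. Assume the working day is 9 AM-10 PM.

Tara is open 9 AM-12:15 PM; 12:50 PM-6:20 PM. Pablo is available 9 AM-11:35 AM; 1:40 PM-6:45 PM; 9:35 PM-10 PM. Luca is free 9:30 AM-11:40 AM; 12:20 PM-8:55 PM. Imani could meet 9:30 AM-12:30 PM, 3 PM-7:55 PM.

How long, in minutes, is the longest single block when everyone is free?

Tara ∩ Pablo: 09:00-11:35, 13:40-18:20.
Tara ∩ Pablo ∩ Luca: 09:30-11:35, 13:40-18:20.
Tara ∩ Pablo ∩ Luca ∩ Imani: 09:30-11:35, 15:00-18:20.
The longest is 15:00-18:20 at 200 minutes.

200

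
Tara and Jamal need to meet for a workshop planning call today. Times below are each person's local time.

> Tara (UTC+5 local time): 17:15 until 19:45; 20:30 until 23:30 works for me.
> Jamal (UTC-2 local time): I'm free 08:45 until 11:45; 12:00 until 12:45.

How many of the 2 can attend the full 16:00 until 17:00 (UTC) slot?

Tara in UTC: 12:15-14:45, 15:30-18:30 (subtract 5h to convert from UTC+5).
Jamal in UTC: 10:45-13:45, 14:00-14:45 (add 2h to convert from UTC-2).
Tara can make the full 16:00-17:00 slot — that's 1.

1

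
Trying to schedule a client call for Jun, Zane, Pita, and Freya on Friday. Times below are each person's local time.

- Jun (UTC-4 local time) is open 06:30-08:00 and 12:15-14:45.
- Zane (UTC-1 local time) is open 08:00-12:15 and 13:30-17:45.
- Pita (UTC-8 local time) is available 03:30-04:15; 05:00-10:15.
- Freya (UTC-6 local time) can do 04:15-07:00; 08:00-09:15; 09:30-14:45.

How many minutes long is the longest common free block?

120

Jun in UTC: 10:30-12:00, 16:15-18:45 (add 4h to convert from UTC-4).
Zane in UTC: 09:00-13:15, 14:30-18:45 (add 1h to convert from UTC-1).
Pita in UTC: 11:30-12:15, 13:00-18:15 (add 8h to convert from UTC-8).
Freya in UTC: 10:15-13:00, 14:00-15:15, 15:30-20:45 (add 6h to convert from UTC-6).
Jun ∩ Zane: 10:30-12:00, 16:15-18:45.
Jun ∩ Zane ∩ Pita: 11:30-12:00, 16:15-18:15.
Jun ∩ Zane ∩ Pita ∩ Freya: 11:30-12:00, 16:15-18:15.
The longest is 16:15-18:15 at 120 minutes.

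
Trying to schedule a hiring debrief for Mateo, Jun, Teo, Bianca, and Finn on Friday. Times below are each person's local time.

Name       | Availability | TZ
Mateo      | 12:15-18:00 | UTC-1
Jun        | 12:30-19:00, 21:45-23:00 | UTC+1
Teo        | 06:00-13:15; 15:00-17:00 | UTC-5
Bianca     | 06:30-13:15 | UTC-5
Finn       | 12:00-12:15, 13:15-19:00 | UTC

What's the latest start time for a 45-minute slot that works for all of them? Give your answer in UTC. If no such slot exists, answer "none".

Mateo in UTC: 13:15-19:00 (add 1h to convert from UTC-1).
Jun in UTC: 11:30-18:00, 20:45-22:00 (subtract 1h to convert from UTC+1).
Teo in UTC: 11:00-18:15, 20:00-22:00 (add 5h to convert from UTC-5).
Bianca in UTC: 11:30-18:15 (add 5h to convert from UTC-5).
Finn in UTC: 12:00-12:15, 13:15-19:00.
Mateo ∩ Jun: 13:15-18:00.
Mateo ∩ Jun ∩ Teo: 13:15-18:00.
Mateo ∩ Jun ∩ Teo ∩ Bianca: 13:15-18:00.
Mateo ∩ Jun ∩ Teo ∩ Bianca ∩ Finn: 13:15-18:00.
The last common window of at least 45 minutes is 13:15-18:00; a 45-minute meeting can start as late as 17:15 and still end by 18:00.

17:15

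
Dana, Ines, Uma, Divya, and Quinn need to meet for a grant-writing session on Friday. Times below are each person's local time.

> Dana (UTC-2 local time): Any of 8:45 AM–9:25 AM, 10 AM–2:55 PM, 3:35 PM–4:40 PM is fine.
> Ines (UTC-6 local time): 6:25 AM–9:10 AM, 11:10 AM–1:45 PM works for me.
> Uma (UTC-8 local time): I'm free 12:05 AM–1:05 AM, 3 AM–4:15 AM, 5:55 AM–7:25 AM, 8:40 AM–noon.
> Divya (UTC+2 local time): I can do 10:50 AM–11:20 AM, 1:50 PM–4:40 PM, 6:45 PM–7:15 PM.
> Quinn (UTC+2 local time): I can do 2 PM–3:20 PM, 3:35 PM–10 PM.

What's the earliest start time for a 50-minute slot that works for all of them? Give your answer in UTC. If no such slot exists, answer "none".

Dana in UTC: 10:45-11:25, 12:00-16:55, 17:35-18:40 (add 2h to convert from UTC-2).
Ines in UTC: 12:25-15:10, 17:10-19:45 (add 6h to convert from UTC-6).
Uma in UTC: 08:05-09:05, 11:00-12:15, 13:55-15:25, 16:40-20:00 (add 8h to convert from UTC-8).
Divya in UTC: 08:50-09:20, 11:50-14:40, 16:45-17:15 (subtract 2h to convert from UTC+2).
Quinn in UTC: 12:00-13:20, 13:35-20:00 (subtract 2h to convert from UTC+2).
Dana ∩ Ines: 12:25-15:10, 17:35-18:40.
Dana ∩ Ines ∩ Uma: 13:55-15:10, 17:35-18:40.
Dana ∩ Ines ∩ Uma ∩ Divya: 13:55-14:40.
Dana ∩ Ines ∩ Uma ∩ Divya ∩ Quinn: 13:55-14:40.
No common window is at least 50 minutes long.

none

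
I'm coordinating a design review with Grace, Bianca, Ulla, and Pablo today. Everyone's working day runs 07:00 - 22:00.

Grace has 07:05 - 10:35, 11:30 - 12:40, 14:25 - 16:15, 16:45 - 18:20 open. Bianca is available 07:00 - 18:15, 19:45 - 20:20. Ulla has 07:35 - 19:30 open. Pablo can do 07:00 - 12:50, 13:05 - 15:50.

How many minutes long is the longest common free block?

Grace ∩ Bianca: 07:05-10:35, 11:30-12:40, 14:25-16:15, 16:45-18:15.
Grace ∩ Bianca ∩ Ulla: 07:35-10:35, 11:30-12:40, 14:25-16:15, 16:45-18:15.
Grace ∩ Bianca ∩ Ulla ∩ Pablo: 07:35-10:35, 11:30-12:40, 14:25-15:50.
The longest is 07:35-10:35 at 180 minutes.

180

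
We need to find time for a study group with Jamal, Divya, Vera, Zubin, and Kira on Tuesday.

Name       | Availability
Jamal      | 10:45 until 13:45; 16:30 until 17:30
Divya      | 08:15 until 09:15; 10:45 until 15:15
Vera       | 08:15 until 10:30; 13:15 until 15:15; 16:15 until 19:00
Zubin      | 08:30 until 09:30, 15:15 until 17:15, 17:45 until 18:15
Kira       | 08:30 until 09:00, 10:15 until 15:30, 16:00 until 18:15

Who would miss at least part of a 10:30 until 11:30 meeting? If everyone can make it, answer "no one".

Divya, Jamal, Vera, Zubin

Jamal: not fully free for 10:30-11:30. Divya: not fully free for 10:30-11:30. Vera: not fully free for 10:30-11:30. Zubin: not fully free for 10:30-11:30. Kira: free for 10:30-11:30.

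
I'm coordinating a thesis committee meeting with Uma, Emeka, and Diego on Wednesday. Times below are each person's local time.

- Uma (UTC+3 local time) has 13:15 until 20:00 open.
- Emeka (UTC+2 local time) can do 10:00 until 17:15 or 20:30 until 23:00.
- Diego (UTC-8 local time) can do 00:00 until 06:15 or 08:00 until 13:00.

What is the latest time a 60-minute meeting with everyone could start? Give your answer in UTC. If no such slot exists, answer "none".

13:15

Uma in UTC: 10:15-17:00 (subtract 3h to convert from UTC+3).
Emeka in UTC: 08:00-15:15, 18:30-21:00 (subtract 2h to convert from UTC+2).
Diego in UTC: 08:00-14:15, 16:00-21:00 (add 8h to convert from UTC-8).
Uma ∩ Emeka: 10:15-15:15.
Uma ∩ Emeka ∩ Diego: 10:15-14:15.
The last common window of at least 60 minutes is 10:15-14:15; a 60-minute meeting can start as late as 13:15 and still end by 14:15.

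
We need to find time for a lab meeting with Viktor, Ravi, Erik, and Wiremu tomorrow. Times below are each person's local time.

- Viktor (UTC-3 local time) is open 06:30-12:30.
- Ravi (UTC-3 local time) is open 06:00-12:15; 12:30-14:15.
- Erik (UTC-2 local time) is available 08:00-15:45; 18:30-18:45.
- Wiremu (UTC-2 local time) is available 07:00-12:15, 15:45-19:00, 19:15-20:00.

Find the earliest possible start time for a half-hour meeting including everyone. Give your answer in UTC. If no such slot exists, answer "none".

10:00

Viktor in UTC: 09:30-15:30 (add 3h to convert from UTC-3).
Ravi in UTC: 09:00-15:15, 15:30-17:15 (add 3h to convert from UTC-3).
Erik in UTC: 10:00-17:45, 20:30-20:45 (add 2h to convert from UTC-2).
Wiremu in UTC: 09:00-14:15, 17:45-21:00, 21:15-22:00 (add 2h to convert from UTC-2).
Viktor ∩ Ravi: 09:30-15:15.
Viktor ∩ Ravi ∩ Erik: 10:00-15:15.
Viktor ∩ Ravi ∩ Erik ∩ Wiremu: 10:00-14:15.
The first common window of at least 30 minutes is 10:00-14:15, so the earliest start is 10:00.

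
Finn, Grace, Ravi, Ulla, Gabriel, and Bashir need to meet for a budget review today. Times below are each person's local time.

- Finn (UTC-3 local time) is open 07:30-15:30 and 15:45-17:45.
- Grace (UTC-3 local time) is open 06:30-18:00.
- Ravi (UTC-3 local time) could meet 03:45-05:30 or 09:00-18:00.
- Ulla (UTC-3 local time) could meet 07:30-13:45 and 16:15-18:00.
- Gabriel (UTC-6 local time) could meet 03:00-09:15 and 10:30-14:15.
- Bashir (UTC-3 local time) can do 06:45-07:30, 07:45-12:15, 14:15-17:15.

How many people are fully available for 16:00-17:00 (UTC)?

3

Finn in UTC: 10:30-18:30, 18:45-20:45 (add 3h to convert from UTC-3).
Grace in UTC: 09:30-21:00 (add 3h to convert from UTC-3).
Ravi in UTC: 06:45-08:30, 12:00-21:00 (add 3h to convert from UTC-3).
Ulla in UTC: 10:30-16:45, 19:15-21:00 (add 3h to convert from UTC-3).
Gabriel in UTC: 09:00-15:15, 16:30-20:15 (add 6h to convert from UTC-6).
Bashir in UTC: 09:45-10:30, 10:45-15:15, 17:15-20:15 (add 3h to convert from UTC-3).
Finn, Grace, and Ravi can make the full 16:00-17:00 slot — that's 3.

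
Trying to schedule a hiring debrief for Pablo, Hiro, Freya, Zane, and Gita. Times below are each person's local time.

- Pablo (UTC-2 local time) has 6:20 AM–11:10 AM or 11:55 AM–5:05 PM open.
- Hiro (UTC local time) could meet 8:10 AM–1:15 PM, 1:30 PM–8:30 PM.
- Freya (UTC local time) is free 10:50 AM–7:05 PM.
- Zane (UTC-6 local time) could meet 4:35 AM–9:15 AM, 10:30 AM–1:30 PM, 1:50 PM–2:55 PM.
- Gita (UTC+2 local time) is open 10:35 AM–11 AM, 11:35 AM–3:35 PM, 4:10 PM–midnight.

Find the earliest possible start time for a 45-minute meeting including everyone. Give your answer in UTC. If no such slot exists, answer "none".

Pablo in UTC: 08:20-13:10, 13:55-19:05 (add 2h to convert from UTC-2).
Hiro in UTC: 08:10-13:15, 13:30-20:30.
Freya in UTC: 10:50-19:05.
Zane in UTC: 10:35-15:15, 16:30-19:30, 19:50-20:55 (add 6h to convert from UTC-6).
Gita in UTC: 08:35-09:00, 09:35-13:35, 14:10-22:00 (subtract 2h to convert from UTC+2).
Pablo ∩ Hiro: 08:20-13:10, 13:55-19:05.
Pablo ∩ Hiro ∩ Freya: 10:50-13:10, 13:55-19:05.
Pablo ∩ Hiro ∩ Freya ∩ Zane: 10:50-13:10, 13:55-15:15, 16:30-19:05.
Pablo ∩ Hiro ∩ Freya ∩ Zane ∩ Gita: 10:50-13:10, 14:10-15:15, 16:30-19:05.
The first common window of at least 45 minutes is 10:50-13:10, so the earliest start is 10:50.

10:50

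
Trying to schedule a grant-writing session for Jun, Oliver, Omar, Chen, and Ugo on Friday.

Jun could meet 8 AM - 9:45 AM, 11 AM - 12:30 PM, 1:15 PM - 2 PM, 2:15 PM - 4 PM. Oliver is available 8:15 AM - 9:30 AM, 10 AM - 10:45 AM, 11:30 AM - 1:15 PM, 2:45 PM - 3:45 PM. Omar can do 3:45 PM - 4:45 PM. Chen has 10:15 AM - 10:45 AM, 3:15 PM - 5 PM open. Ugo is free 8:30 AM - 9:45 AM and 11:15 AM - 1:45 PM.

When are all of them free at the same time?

Jun ∩ Oliver: 08:15-09:30, 11:30-12:30, 14:45-15:45.
Jun ∩ Oliver ∩ Omar: ∅.
Jun ∩ Oliver ∩ Omar ∩ Chen: ∅.
Jun ∩ Oliver ∩ Omar ∩ Chen ∩ Ugo: ∅.
There is no time when everyone is free.

none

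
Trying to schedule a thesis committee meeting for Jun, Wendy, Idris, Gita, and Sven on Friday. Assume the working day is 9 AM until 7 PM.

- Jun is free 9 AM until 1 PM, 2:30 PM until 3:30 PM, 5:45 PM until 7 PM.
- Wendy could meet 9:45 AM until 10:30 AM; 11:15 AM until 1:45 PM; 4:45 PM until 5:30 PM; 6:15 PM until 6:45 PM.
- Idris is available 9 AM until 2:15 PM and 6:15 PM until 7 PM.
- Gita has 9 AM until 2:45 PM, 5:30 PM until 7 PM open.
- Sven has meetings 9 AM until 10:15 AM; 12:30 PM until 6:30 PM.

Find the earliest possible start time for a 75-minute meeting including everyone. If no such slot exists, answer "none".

11:15

Jun free: 09:00-13:00, 14:30-15:30, 17:45-19:00.
Wendy free: 09:45-10:30, 11:15-13:45, 16:45-17:30, 18:15-18:45.
Idris free: 09:00-14:15, 18:15-19:00.
Gita free: 09:00-14:45, 17:30-19:00.
Sven free: 10:15-12:30, 18:30-19:00 (invert busy blocks within the working day).
Jun ∩ Wendy: 09:45-10:30, 11:15-13:00, 18:15-18:45.
Jun ∩ Wendy ∩ Idris: 09:45-10:30, 11:15-13:00, 18:15-18:45.
Jun ∩ Wendy ∩ Idris ∩ Gita: 09:45-10:30, 11:15-13:00, 18:15-18:45.
Jun ∩ Wendy ∩ Idris ∩ Gita ∩ Sven: 10:15-10:30, 11:15-12:30, 18:30-18:45.
The first common window of at least 75 minutes is 11:15-12:30, so the earliest start is 11:15.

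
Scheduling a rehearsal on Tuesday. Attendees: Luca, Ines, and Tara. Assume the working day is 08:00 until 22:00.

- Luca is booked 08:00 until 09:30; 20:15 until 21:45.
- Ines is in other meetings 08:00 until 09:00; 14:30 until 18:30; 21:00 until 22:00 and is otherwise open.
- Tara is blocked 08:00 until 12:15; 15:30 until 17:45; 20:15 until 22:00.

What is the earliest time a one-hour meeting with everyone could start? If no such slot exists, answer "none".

Luca free: 09:30-20:15, 21:45-22:00 (invert busy blocks within the working day).
Ines free: 09:00-14:30, 18:30-21:00 (invert busy blocks within the working day).
Tara free: 12:15-15:30, 17:45-20:15 (invert busy blocks within the working day).
Luca ∩ Ines: 09:30-14:30, 18:30-20:15.
Luca ∩ Ines ∩ Tara: 12:15-14:30, 18:30-20:15.
So the common availability across everyone is 12:15-14:30, 18:30-20:15.
The first common window of at least 60 minutes is 12:15-14:30, so the earliest start is 12:15.

12:15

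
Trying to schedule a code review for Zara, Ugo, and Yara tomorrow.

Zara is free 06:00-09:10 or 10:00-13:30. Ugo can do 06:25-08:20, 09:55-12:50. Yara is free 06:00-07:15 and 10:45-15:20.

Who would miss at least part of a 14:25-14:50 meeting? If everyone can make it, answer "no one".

Ugo, Zara

Zara: not fully free for 14:25-14:50. Ugo: not fully free for 14:25-14:50. Yara: free for 14:25-14:50.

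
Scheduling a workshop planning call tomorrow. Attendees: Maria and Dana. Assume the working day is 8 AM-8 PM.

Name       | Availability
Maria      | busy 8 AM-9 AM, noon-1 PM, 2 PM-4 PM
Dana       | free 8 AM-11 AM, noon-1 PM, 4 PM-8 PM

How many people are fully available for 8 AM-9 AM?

Maria free: 09:00-12:00, 13:00-14:00, 16:00-20:00 (invert busy blocks within the working day).
Dana free: 08:00-11:00, 12:00-13:00, 16:00-20:00.
Dana can make the full 08:00-09:00 slot — that's 1.

1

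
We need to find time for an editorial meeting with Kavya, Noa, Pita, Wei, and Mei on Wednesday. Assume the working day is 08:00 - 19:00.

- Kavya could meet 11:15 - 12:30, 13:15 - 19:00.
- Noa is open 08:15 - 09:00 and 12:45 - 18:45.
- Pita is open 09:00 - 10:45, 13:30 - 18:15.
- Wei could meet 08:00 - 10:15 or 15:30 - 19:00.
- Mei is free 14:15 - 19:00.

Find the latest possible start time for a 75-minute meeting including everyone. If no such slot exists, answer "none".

17:00

Kavya ∩ Noa: 13:15-18:45.
Kavya ∩ Noa ∩ Pita: 13:30-18:15.
Kavya ∩ Noa ∩ Pita ∩ Wei: 15:30-18:15.
Kavya ∩ Noa ∩ Pita ∩ Wei ∩ Mei: 15:30-18:15.
Those are the intersection windows.
The last common window of at least 75 minutes is 15:30-18:15; a 75-minute meeting can start as late as 17:00 and still end by 18:15.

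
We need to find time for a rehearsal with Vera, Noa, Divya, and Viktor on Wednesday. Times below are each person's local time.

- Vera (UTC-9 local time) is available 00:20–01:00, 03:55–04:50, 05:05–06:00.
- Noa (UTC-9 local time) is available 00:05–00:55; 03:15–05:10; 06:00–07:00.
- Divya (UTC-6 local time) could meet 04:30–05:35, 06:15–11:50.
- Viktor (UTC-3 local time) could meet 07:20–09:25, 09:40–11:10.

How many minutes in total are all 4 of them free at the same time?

Vera in UTC: 09:20-10:00, 12:55-13:50, 14:05-15:00 (add 9h to convert from UTC-9).
Noa in UTC: 09:05-09:55, 12:15-14:10, 15:00-16:00 (add 9h to convert from UTC-9).
Divya in UTC: 10:30-11:35, 12:15-17:50 (add 6h to convert from UTC-6).
Viktor in UTC: 10:20-12:25, 12:40-14:10 (add 3h to convert from UTC-3).
Vera ∩ Noa: 09:20-09:55, 12:55-13:50, 14:05-14:10.
Vera ∩ Noa ∩ Divya: 12:55-13:50, 14:05-14:10.
Vera ∩ Noa ∩ Divya ∩ Viktor: 12:55-13:50, 14:05-14:10.
So the common availability across everyone is 12:55-13:50, 14:05-14:10.
Summing the common windows: 55 + 5 = 60 minutes.

60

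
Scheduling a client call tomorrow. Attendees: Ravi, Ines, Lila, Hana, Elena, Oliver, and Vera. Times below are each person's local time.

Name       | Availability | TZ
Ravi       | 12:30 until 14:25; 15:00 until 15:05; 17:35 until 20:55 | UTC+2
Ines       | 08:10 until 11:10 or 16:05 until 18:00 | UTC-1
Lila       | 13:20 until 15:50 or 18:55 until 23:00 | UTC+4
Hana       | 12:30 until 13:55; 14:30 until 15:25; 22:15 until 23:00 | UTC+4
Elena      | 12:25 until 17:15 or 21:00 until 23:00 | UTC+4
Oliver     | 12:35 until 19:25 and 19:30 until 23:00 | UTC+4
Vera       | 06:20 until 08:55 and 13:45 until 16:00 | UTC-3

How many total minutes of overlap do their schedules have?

Ravi in UTC: 10:30-12:25, 13:00-13:05, 15:35-18:55 (subtract 2h to convert from UTC+2).
Ines in UTC: 09:10-12:10, 17:05-19:00 (add 1h to convert from UTC-1).
Lila in UTC: 09:20-11:50, 14:55-19:00 (subtract 4h to convert from UTC+4).
Hana in UTC: 08:30-09:55, 10:30-11:25, 18:15-19:00 (subtract 4h to convert from UTC+4).
Elena in UTC: 08:25-13:15, 17:00-19:00 (subtract 4h to convert from UTC+4).
Oliver in UTC: 08:35-15:25, 15:30-19:00 (subtract 4h to convert from UTC+4).
Vera in UTC: 09:20-11:55, 16:45-19:00 (add 3h to convert from UTC-3).
Ravi ∩ Ines: 10:30-12:10, 17:05-18:55.
Ravi ∩ Ines ∩ Lila: 10:30-11:50, 17:05-18:55.
Ravi ∩ Ines ∩ Lila ∩ Hana: 10:30-11:25, 18:15-18:55.
Ravi ∩ Ines ∩ Lila ∩ Hana ∩ Elena: 10:30-11:25, 18:15-18:55.
Ravi ∩ Ines ∩ Lila ∩ Hana ∩ Elena ∩ Oliver: 10:30-11:25, 18:15-18:55.
Ravi ∩ Ines ∩ Lila ∩ Hana ∩ Elena ∩ Oliver ∩ Vera: 10:30-11:25, 18:15-18:55.
Those are the intersection windows.
Summing the common windows: 55 + 40 = 95 minutes.

95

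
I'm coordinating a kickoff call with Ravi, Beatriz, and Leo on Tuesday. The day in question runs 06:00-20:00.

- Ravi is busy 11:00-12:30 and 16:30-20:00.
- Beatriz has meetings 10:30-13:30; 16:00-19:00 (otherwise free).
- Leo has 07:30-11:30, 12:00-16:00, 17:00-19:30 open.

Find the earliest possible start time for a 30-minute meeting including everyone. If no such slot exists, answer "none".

Ravi free: 06:00-11:00, 12:30-16:30 (invert busy blocks within the working day).
Beatriz free: 06:00-10:30, 13:30-16:00, 19:00-20:00 (invert busy blocks within the working day).
Leo free: 07:30-11:30, 12:00-16:00, 17:00-19:30.
Ravi ∩ Beatriz: 06:00-10:30, 13:30-16:00.
Ravi ∩ Beatriz ∩ Leo: 07:30-10:30, 13:30-16:00.
The first common window of at least 30 minutes is 07:30-10:30, so the earliest start is 07:30.

07:30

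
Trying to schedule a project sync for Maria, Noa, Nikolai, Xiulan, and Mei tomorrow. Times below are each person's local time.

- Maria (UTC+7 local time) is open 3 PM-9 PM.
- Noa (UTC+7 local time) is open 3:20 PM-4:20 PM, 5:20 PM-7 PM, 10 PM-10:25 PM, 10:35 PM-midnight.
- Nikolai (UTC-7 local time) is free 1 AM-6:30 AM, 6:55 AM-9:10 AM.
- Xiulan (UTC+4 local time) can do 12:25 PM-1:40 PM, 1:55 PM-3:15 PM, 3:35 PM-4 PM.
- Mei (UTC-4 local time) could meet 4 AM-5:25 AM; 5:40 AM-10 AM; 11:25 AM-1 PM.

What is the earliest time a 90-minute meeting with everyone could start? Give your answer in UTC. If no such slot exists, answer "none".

none

Maria in UTC: 08:00-14:00 (subtract 7h to convert from UTC+7).
Noa in UTC: 08:20-09:20, 10:20-12:00, 15:00-15:25, 15:35-17:00 (subtract 7h to convert from UTC+7).
Nikolai in UTC: 08:00-13:30, 13:55-16:10 (add 7h to convert from UTC-7).
Xiulan in UTC: 08:25-09:40, 09:55-11:15, 11:35-12:00 (subtract 4h to convert from UTC+4).
Mei in UTC: 08:00-09:25, 09:40-14:00, 15:25-17:00 (add 4h to convert from UTC-4).
Maria ∩ Noa: 08:20-09:20, 10:20-12:00.
Maria ∩ Noa ∩ Nikolai: 08:20-09:20, 10:20-12:00.
Maria ∩ Noa ∩ Nikolai ∩ Xiulan: 08:25-09:20, 10:20-11:15, 11:35-12:00.
Maria ∩ Noa ∩ Nikolai ∩ Xiulan ∩ Mei: 08:25-09:20, 10:20-11:15, 11:35-12:00.
No common window is at least 90 minutes long.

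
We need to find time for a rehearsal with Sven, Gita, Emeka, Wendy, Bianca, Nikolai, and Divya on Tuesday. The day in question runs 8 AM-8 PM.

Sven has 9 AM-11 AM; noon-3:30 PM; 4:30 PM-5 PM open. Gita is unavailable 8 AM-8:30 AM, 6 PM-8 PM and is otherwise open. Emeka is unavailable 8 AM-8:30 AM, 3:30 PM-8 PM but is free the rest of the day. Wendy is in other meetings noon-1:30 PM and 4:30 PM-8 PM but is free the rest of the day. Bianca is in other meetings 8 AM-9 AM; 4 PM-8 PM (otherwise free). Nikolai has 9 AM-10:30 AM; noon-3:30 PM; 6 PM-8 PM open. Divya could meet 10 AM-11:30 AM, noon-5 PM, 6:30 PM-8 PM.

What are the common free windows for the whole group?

Sven free: 09:00-11:00, 12:00-15:30, 16:30-17:00.
Gita free: 08:30-18:00 (invert busy blocks within the working day).
Emeka free: 08:30-15:30 (invert busy blocks within the working day).
Wendy free: 08:00-12:00, 13:30-16:30 (invert busy blocks within the working day).
Bianca free: 09:00-16:00 (invert busy blocks within the working day).
Nikolai free: 09:00-10:30, 12:00-15:30, 18:00-20:00.
Divya free: 10:00-11:30, 12:00-17:00, 18:30-20:00.
Sven ∩ Gita: 09:00-11:00, 12:00-15:30, 16:30-17:00.
Sven ∩ Gita ∩ Emeka: 09:00-11:00, 12:00-15:30.
Sven ∩ Gita ∩ Emeka ∩ Wendy: 09:00-11:00, 13:30-15:30.
Sven ∩ Gita ∩ Emeka ∩ Wendy ∩ Bianca: 09:00-11:00, 13:30-15:30.
Sven ∩ Gita ∩ Emeka ∩ Wendy ∩ Bianca ∩ Nikolai: 09:00-10:30, 13:30-15:30.
Sven ∩ Gita ∩ Emeka ∩ Wendy ∩ Bianca ∩ Nikolai ∩ Divya: 10:00-10:30, 13:30-15:30.
Those are the intersection windows.

10:00-10:30, 13:30-15:30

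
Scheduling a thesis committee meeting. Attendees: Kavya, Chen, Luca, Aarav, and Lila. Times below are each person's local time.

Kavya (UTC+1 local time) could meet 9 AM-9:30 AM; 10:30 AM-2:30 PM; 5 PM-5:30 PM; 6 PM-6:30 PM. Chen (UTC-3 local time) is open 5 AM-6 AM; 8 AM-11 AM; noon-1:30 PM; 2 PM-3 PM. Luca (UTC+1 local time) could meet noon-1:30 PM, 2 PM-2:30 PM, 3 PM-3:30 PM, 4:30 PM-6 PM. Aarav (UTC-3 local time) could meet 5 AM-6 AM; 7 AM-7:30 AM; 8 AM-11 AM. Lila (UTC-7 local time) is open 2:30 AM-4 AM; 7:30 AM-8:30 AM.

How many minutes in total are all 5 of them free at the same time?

Kavya in UTC: 08:00-08:30, 09:30-13:30, 16:00-16:30, 17:00-17:30 (subtract 1h to convert from UTC+1).
Chen in UTC: 08:00-09:00, 11:00-14:00, 15:00-16:30, 17:00-18:00 (add 3h to convert from UTC-3).
Luca in UTC: 11:00-12:30, 13:00-13:30, 14:00-14:30, 15:30-17:00 (subtract 1h to convert from UTC+1).
Aarav in UTC: 08:00-09:00, 10:00-10:30, 11:00-14:00 (add 3h to convert from UTC-3).
Lila in UTC: 09:30-11:00, 14:30-15:30 (add 7h to convert from UTC-7).
Kavya ∩ Chen: 08:00-08:30, 11:00-13:30, 16:00-16:30, 17:00-17:30.
Kavya ∩ Chen ∩ Luca: 11:00-12:30, 13:00-13:30, 16:00-16:30.
Kavya ∩ Chen ∩ Luca ∩ Aarav: 11:00-12:30, 13:00-13:30.
Kavya ∩ Chen ∩ Luca ∩ Aarav ∩ Lila: ∅.
There is no time when everyone is free.
There is no common window, so the total is 0 minutes.

0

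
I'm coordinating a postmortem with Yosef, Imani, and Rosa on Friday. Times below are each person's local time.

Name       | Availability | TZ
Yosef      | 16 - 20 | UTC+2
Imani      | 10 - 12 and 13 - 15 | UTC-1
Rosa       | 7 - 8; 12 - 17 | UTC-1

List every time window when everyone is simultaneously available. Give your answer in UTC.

14:00-16:00

Yosef in UTC: 14:00-18:00 (subtract 2h to convert from UTC+2).
Imani in UTC: 11:00-13:00, 14:00-16:00 (add 1h to convert from UTC-1).
Rosa in UTC: 08:00-09:00, 13:00-18:00 (add 1h to convert from UTC-1).
Yosef ∩ Imani: 14:00-16:00.
Yosef ∩ Imani ∩ Rosa: 14:00-16:00.
Those are the intersection windows.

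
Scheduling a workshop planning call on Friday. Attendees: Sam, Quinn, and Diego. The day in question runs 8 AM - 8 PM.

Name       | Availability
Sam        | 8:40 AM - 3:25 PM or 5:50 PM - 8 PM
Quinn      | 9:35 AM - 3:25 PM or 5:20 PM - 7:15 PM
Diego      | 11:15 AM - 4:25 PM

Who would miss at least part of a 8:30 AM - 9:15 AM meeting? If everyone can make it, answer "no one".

Sam: not fully free for 08:30-09:15. Quinn: not fully free for 08:30-09:15. Diego: not fully free for 08:30-09:15.

Diego, Quinn, Sam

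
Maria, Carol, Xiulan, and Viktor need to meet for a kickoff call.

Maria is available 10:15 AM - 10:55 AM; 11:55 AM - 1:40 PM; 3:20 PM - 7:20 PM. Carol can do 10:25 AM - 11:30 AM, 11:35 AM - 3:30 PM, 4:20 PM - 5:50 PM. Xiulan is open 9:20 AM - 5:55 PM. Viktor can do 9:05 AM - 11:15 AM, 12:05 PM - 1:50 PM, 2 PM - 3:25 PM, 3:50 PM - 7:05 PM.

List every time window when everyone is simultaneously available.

10:25-10:55, 12:05-13:40, 15:20-15:25, 16:20-17:50

Maria ∩ Carol: 10:25-10:55, 11:55-13:40, 15:20-15:30, 16:20-17:50.
Maria ∩ Carol ∩ Xiulan: 10:25-10:55, 11:55-13:40, 15:20-15:30, 16:20-17:50.
Maria ∩ Carol ∩ Xiulan ∩ Viktor: 10:25-10:55, 12:05-13:40, 15:20-15:25, 16:20-17:50.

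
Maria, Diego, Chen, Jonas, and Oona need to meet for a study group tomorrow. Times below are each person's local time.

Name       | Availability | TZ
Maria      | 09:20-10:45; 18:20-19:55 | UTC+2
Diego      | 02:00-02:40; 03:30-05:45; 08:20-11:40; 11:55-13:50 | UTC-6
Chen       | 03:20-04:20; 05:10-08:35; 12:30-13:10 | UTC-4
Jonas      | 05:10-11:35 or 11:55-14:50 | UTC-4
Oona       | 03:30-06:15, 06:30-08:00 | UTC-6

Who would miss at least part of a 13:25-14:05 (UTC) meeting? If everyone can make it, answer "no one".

Chen, Diego, Maria, Oona

Maria in UTC: 07:20-08:45, 16:20-17:55 (subtract 2h to convert from UTC+2).
Diego in UTC: 08:00-08:40, 09:30-11:45, 14:20-17:40, 17:55-19:50 (add 6h to convert from UTC-6).
Chen in UTC: 07:20-08:20, 09:10-12:35, 16:30-17:10 (add 4h to convert from UTC-4).
Jonas in UTC: 09:10-15:35, 15:55-18:50 (add 4h to convert from UTC-4).
Oona in UTC: 09:30-12:15, 12:30-14:00 (add 6h to convert from UTC-6).
Maria: not fully free for 13:25-14:05. Diego: not fully free for 13:25-14:05. Chen: not fully free for 13:25-14:05. Jonas: free for 13:25-14:05. Oona: not fully free for 13:25-14:05.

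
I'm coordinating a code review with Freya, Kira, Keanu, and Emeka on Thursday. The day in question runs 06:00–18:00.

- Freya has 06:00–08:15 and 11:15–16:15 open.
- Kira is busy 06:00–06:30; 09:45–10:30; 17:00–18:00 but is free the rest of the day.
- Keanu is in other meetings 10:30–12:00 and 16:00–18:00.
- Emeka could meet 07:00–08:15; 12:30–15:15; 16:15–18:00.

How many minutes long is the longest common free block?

165

Freya free: 06:00-08:15, 11:15-16:15.
Kira free: 06:30-09:45, 10:30-17:00 (invert busy blocks within the working day).
Keanu free: 06:00-10:30, 12:00-16:00 (invert busy blocks within the working day).
Emeka free: 07:00-08:15, 12:30-15:15, 16:15-18:00.
Freya ∩ Kira: 06:30-08:15, 11:15-16:15.
Freya ∩ Kira ∩ Keanu: 06:30-08:15, 12:00-16:00.
Freya ∩ Kira ∩ Keanu ∩ Emeka: 07:00-08:15, 12:30-15:15.
So the common availability across everyone is 07:00-08:15, 12:30-15:15.
The longest is 12:30-15:15 at 165 minutes.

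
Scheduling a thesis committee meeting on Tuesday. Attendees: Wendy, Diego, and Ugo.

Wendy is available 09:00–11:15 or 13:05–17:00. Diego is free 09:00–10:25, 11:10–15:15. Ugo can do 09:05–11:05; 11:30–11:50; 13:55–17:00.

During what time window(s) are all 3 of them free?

Wendy ∩ Diego: 09:00-10:25, 11:10-11:15, 13:05-15:15.
Wendy ∩ Diego ∩ Ugo: 09:05-10:25, 13:55-15:15.

09:05-10:25, 13:55-15:15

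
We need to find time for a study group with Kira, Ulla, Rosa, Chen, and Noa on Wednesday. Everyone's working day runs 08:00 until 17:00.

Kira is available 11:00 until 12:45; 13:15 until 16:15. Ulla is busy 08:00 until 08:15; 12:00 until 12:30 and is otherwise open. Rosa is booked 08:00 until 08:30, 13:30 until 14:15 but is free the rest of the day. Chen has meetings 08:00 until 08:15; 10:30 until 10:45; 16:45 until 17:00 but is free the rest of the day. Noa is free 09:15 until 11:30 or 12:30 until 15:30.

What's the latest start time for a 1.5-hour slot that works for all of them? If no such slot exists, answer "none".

Kira free: 11:00-12:45, 13:15-16:15.
Ulla free: 08:15-12:00, 12:30-17:00 (invert busy blocks within the working day).
Rosa free: 08:30-13:30, 14:15-17:00 (invert busy blocks within the working day).
Chen free: 08:15-10:30, 10:45-16:45 (invert busy blocks within the working day).
Noa free: 09:15-11:30, 12:30-15:30.
Kira ∩ Ulla: 11:00-12:00, 12:30-12:45, 13:15-16:15.
Kira ∩ Ulla ∩ Rosa: 11:00-12:00, 12:30-12:45, 13:15-13:30, 14:15-16:15.
Kira ∩ Ulla ∩ Rosa ∩ Chen: 11:00-12:00, 12:30-12:45, 13:15-13:30, 14:15-16:15.
Kira ∩ Ulla ∩ Rosa ∩ Chen ∩ Noa: 11:00-11:30, 12:30-12:45, 13:15-13:30, 14:15-15:30.
Those are the intersection windows.
No common window is at least 90 minutes long.

none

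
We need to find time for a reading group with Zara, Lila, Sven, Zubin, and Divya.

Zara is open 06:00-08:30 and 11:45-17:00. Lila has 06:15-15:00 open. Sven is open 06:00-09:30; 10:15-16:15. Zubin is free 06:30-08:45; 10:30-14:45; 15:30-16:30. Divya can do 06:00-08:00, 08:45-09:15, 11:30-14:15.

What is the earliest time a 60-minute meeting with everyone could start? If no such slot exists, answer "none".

Zara ∩ Lila: 06:15-08:30, 11:45-15:00.
Zara ∩ Lila ∩ Sven: 06:15-08:30, 11:45-15:00.
Zara ∩ Lila ∩ Sven ∩ Zubin: 06:30-08:30, 11:45-14:45.
Zara ∩ Lila ∩ Sven ∩ Zubin ∩ Divya: 06:30-08:00, 11:45-14:15.
The first common window of at least 60 minutes is 06:30-08:00, so the earliest start is 06:30.

06:30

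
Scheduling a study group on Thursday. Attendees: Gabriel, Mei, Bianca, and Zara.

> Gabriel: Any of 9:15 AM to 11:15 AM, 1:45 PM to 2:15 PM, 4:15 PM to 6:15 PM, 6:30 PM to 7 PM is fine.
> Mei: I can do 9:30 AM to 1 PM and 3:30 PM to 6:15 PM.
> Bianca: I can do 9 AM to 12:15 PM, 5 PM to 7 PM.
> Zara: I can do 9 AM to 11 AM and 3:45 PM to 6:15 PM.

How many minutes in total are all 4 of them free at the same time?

165

Gabriel ∩ Mei: 09:30-11:15, 16:15-18:15.
Gabriel ∩ Mei ∩ Bianca: 09:30-11:15, 17:00-18:15.
Gabriel ∩ Mei ∩ Bianca ∩ Zara: 09:30-11:00, 17:00-18:15.
So the common availability across everyone is 09:30-11:00, 17:00-18:15.
Summing the common windows: 90 + 75 = 165 minutes.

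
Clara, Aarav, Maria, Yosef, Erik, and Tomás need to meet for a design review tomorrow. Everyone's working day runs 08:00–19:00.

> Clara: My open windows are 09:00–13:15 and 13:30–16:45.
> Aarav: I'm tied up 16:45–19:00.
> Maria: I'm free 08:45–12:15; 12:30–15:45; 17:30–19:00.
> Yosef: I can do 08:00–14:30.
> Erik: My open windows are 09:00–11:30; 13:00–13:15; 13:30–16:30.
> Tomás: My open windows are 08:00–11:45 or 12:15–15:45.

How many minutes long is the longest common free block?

Clara free: 09:00-13:15, 13:30-16:45.
Aarav free: 08:00-16:45 (invert busy blocks within the working day).
Maria free: 08:45-12:15, 12:30-15:45, 17:30-19:00.
Yosef free: 08:00-14:30.
Erik free: 09:00-11:30, 13:00-13:15, 13:30-16:30.
Tomás free: 08:00-11:45, 12:15-15:45.
Clara ∩ Aarav: 09:00-13:15, 13:30-16:45.
Clara ∩ Aarav ∩ Maria: 09:00-12:15, 12:30-13:15, 13:30-15:45.
Clara ∩ Aarav ∩ Maria ∩ Yosef: 09:00-12:15, 12:30-13:15, 13:30-14:30.
Clara ∩ Aarav ∩ Maria ∩ Yosef ∩ Erik: 09:00-11:30, 13:00-13:15, 13:30-14:30.
Clara ∩ Aarav ∩ Maria ∩ Yosef ∩ Erik ∩ Tomás: 09:00-11:30, 13:00-13:15, 13:30-14:30.
So the common availability across everyone is 09:00-11:30, 13:00-13:15, 13:30-14:30.
The longest is 09:00-11:30 at 150 minutes.

150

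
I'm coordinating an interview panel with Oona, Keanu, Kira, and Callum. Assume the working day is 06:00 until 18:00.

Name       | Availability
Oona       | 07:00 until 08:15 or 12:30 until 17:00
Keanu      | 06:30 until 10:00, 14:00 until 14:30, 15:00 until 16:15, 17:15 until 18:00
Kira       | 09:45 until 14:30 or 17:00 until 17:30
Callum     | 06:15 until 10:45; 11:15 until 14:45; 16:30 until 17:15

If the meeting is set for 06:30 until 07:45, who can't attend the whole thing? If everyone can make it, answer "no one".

Kira, Oona

Oona: not fully free for 06:30-07:45. Keanu: free for 06:30-07:45. Kira: not fully free for 06:30-07:45. Callum: free for 06:30-07:45.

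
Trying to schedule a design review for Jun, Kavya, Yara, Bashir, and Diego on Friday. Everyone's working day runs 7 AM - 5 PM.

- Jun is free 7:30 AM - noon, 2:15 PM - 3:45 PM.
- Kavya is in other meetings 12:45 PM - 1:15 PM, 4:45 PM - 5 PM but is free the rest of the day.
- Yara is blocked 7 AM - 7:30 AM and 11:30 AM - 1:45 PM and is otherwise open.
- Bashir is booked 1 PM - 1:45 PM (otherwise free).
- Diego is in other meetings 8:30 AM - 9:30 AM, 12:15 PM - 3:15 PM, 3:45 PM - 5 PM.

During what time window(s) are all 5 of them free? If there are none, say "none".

Jun free: 07:30-12:00, 14:15-15:45.
Kavya free: 07:00-12:45, 13:15-16:45 (invert busy blocks within the working day).
Yara free: 07:30-11:30, 13:45-17:00 (invert busy blocks within the working day).
Bashir free: 07:00-13:00, 13:45-17:00 (invert busy blocks within the working day).
Diego free: 07:00-08:30, 09:30-12:15, 15:15-15:45 (invert busy blocks within the working day).
Jun ∩ Kavya: 07:30-12:00, 14:15-15:45.
Jun ∩ Kavya ∩ Yara: 07:30-11:30, 14:15-15:45.
Jun ∩ Kavya ∩ Yara ∩ Bashir: 07:30-11:30, 14:15-15:45.
Jun ∩ Kavya ∩ Yara ∩ Bashir ∩ Diego: 07:30-08:30, 09:30-11:30, 15:15-15:45.
So the common availability across everyone is 07:30-08:30, 09:30-11:30, 15:15-15:45.

07:30-08:30, 09:30-11:30, 15:15-15:45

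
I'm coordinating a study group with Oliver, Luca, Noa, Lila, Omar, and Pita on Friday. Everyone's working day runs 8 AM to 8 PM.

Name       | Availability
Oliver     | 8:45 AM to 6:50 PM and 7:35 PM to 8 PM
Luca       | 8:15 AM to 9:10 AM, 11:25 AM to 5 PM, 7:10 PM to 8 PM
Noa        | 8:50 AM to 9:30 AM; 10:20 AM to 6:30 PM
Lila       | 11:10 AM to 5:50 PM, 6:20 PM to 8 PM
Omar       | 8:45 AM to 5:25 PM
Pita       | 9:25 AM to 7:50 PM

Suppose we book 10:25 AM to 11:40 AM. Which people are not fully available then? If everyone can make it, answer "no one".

Lila, Luca

Oliver: free for 10:25-11:40. Luca: not fully free for 10:25-11:40. Noa: free for 10:25-11:40. Lila: not fully free for 10:25-11:40. Omar: free for 10:25-11:40. Pita: free for 10:25-11:40.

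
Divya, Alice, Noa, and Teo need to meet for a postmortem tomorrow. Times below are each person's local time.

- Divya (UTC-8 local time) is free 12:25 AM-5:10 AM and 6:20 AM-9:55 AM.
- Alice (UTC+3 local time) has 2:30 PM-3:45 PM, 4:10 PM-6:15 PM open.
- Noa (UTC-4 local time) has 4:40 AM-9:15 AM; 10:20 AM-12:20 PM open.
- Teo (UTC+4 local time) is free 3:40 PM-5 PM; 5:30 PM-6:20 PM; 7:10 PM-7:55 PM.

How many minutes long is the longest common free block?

65

Divya in UTC: 08:25-13:10, 14:20-17:55 (add 8h to convert from UTC-8).
Alice in UTC: 11:30-12:45, 13:10-15:15 (subtract 3h to convert from UTC+3).
Noa in UTC: 08:40-13:15, 14:20-16:20 (add 4h to convert from UTC-4).
Teo in UTC: 11:40-13:00, 13:30-14:20, 15:10-15:55 (subtract 4h to convert from UTC+4).
Divya ∩ Alice: 11:30-12:45, 14:20-15:15.
Divya ∩ Alice ∩ Noa: 11:30-12:45, 14:20-15:15.
Divya ∩ Alice ∩ Noa ∩ Teo: 11:40-12:45, 15:10-15:15.
The longest is 11:40-12:45 at 65 minutes.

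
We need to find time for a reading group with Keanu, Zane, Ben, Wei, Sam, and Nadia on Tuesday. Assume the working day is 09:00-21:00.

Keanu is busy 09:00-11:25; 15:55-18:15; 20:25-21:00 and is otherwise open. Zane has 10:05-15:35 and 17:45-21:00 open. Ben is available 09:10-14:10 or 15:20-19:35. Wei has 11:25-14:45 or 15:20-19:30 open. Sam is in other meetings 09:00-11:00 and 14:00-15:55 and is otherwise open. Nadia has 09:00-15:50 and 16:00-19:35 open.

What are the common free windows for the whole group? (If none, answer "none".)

Keanu free: 11:25-15:55, 18:15-20:25 (invert busy blocks within the working day).
Zane free: 10:05-15:35, 17:45-21:00.
Ben free: 09:10-14:10, 15:20-19:35.
Wei free: 11:25-14:45, 15:20-19:30.
Sam free: 11:00-14:00, 15:55-21:00 (invert busy blocks within the working day).
Nadia free: 09:00-15:50, 16:00-19:35.
Keanu ∩ Zane: 11:25-15:35, 18:15-20:25.
Keanu ∩ Zane ∩ Ben: 11:25-14:10, 15:20-15:35, 18:15-19:35.
Keanu ∩ Zane ∩ Ben ∩ Wei: 11:25-14:10, 15:20-15:35, 18:15-19:30.
Keanu ∩ Zane ∩ Ben ∩ Wei ∩ Sam: 11:25-14:00, 18:15-19:30.
Keanu ∩ Zane ∩ Ben ∩ Wei ∩ Sam ∩ Nadia: 11:25-14:00, 18:15-19:30.

11:25-14:00, 18:15-19:30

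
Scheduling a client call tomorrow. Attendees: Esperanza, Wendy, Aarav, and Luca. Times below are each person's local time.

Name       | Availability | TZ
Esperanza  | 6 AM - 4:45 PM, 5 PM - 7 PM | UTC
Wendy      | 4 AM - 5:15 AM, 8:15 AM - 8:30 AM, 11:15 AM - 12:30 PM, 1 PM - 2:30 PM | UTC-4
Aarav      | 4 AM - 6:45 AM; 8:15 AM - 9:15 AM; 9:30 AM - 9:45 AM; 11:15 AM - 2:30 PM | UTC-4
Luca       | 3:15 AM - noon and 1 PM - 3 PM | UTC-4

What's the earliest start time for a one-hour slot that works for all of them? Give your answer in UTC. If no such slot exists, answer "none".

08:00

Esperanza in UTC: 06:00-16:45, 17:00-19:00.
Wendy in UTC: 08:00-09:15, 12:15-12:30, 15:15-16:30, 17:00-18:30 (add 4h to convert from UTC-4).
Aarav in UTC: 08:00-10:45, 12:15-13:15, 13:30-13:45, 15:15-18:30 (add 4h to convert from UTC-4).
Luca in UTC: 07:15-16:00, 17:00-19:00 (add 4h to convert from UTC-4).
Esperanza ∩ Wendy: 08:00-09:15, 12:15-12:30, 15:15-16:30, 17:00-18:30.
Esperanza ∩ Wendy ∩ Aarav: 08:00-09:15, 12:15-12:30, 15:15-16:30, 17:00-18:30.
Esperanza ∩ Wendy ∩ Aarav ∩ Luca: 08:00-09:15, 12:15-12:30, 15:15-16:00, 17:00-18:30.
Those are the intersection windows.
The first common window of at least 60 minutes is 08:00-09:15, so the earliest start is 08:00.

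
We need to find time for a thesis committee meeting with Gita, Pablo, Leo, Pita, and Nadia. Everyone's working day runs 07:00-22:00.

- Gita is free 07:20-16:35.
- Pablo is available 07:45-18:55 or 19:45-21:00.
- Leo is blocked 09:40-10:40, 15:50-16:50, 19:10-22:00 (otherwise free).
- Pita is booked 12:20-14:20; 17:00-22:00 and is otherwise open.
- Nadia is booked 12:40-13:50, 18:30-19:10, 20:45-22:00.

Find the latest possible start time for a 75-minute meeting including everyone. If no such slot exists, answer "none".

14:35

Gita free: 07:20-16:35.
Pablo free: 07:45-18:55, 19:45-21:00.
Leo free: 07:00-09:40, 10:40-15:50, 16:50-19:10 (invert busy blocks within the working day).
Pita free: 07:00-12:20, 14:20-17:00 (invert busy blocks within the working day).
Nadia free: 07:00-12:40, 13:50-18:30, 19:10-20:45 (invert busy blocks within the working day).
Gita ∩ Pablo: 07:45-16:35.
Gita ∩ Pablo ∩ Leo: 07:45-09:40, 10:40-15:50.
Gita ∩ Pablo ∩ Leo ∩ Pita: 07:45-09:40, 10:40-12:20, 14:20-15:50.
Gita ∩ Pablo ∩ Leo ∩ Pita ∩ Nadia: 07:45-09:40, 10:40-12:20, 14:20-15:50.
The last common window of at least 75 minutes is 14:20-15:50; a 75-minute meeting can start as late as 14:35 and still end by 15:50.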